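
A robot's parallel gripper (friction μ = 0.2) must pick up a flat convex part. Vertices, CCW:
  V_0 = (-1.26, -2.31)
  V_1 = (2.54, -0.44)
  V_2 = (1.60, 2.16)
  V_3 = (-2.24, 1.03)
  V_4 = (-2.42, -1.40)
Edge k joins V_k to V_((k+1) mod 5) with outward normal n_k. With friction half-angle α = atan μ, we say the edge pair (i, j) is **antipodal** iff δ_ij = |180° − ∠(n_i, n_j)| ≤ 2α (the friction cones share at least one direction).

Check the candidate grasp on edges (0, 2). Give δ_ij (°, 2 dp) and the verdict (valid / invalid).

α = atan 0.2 = 11.31°;  2α = 22.62°
edge 0: e_0 = (+3.80, +1.87);  n_0 = (+0.4415, -0.8972)
edge 2: e_2 = (-3.84, -1.13);  n_2 = (-0.2823, +0.9593)
∠(n_0, n_2) = 170.20°
δ = |180° − 170.20°| = 9.80°
9.80° ≤ 2α = 22.62°  →  valid

δ = 9.80°, valid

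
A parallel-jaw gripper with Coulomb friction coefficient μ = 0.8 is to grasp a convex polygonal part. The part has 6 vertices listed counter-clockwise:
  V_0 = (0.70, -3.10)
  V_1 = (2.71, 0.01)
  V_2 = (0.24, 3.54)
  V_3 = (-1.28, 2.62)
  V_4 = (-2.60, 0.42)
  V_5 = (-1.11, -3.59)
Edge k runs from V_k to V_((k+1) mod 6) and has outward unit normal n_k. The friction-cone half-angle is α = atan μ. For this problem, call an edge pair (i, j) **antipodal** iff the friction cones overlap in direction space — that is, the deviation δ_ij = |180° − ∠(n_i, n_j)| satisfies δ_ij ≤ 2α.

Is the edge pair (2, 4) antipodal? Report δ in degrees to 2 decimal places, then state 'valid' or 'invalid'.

δ = 100.80°, invalid

α = atan 0.8 = 38.66°;  2α = 77.32°
edge 2: e_2 = (-1.52, -0.92);  n_2 = (-0.5178, +0.8555)
edge 4: e_4 = (+1.49, -4.01);  n_4 = (-0.9374, -0.3483)
∠(n_2, n_4) = 79.20°
δ = |180° − 79.20°| = 100.80°
100.80° > 2α = 77.32°  →  invalid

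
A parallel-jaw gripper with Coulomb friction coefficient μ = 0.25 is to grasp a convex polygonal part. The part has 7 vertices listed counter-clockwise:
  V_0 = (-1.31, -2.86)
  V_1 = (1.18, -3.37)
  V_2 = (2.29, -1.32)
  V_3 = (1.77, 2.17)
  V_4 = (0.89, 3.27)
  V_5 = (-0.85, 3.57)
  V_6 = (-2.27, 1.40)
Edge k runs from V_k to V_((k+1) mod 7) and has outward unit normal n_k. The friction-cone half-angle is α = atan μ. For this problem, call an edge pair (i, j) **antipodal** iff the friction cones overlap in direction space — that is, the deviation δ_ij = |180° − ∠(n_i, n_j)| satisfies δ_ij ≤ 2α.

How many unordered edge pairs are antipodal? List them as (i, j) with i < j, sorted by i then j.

count = 4; pairs: (0,4), (1,5), (2,6), (3,6)

α = atan 0.25 = 14.04°;  2α = 28.07°
n_0 = (-0.2007, -0.9797)
n_1 = (+0.8794, -0.4761)
n_2 = (+0.9891, +0.1474)
n_3 = (+0.7809, +0.6247)
n_4 = (+0.1699, +0.9855)
n_5 = (-0.8368, +0.5476)
n_6 = (-0.9755, -0.2198)
  (0,1): δ = 106.86°  ·
  (0,2): δ = 69.95°  ·
  (0,3): δ = 39.77°  ·
  (0,4): δ = 1.79°  ✓
  (0,5): δ = 68.38°  ·
  (0,6): δ = 114.27°  ·
  (1,2): δ = 143.09°  ·
  (1,3): δ = 112.91°  ·
  (1,4): δ = 71.35°  ·
  (1,5): δ = 4.77°  ✓
  (1,6): δ = 41.13°  ·
  (2,3): δ = 149.81°  ·
  (2,4): δ = 108.26°  ·
  (2,5): δ = 41.67°  ·
  (2,6): δ = 4.23°  ✓
  (3,4): δ = 138.44°  ·
  (3,5): δ = 71.86°  ·
  (3,6): δ = 25.96°  ✓
  (4,5): δ = 113.42°  ·
  (4,6): δ = 67.52°  ·
  (5,6): δ = 134.10°  ·
antipodal pairs: 4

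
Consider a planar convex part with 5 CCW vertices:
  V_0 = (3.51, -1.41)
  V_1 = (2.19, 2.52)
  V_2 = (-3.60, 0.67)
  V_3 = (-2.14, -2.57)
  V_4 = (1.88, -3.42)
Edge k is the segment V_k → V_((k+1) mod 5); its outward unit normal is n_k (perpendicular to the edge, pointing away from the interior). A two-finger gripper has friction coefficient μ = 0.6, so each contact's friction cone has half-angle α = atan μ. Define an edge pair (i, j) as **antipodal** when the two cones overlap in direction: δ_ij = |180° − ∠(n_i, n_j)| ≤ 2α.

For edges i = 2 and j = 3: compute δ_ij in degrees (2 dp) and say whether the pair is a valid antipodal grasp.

α = atan 0.6 = 30.96°;  2α = 61.93°
edge 2: e_2 = (+1.46, -3.24);  n_2 = (-0.9117, -0.4108)
edge 3: e_3 = (+4.02, -0.85);  n_3 = (-0.2069, -0.9784)
∠(n_2, n_3) = 53.80°
δ = |180° − 53.80°| = 126.20°
126.20° > 2α = 61.93°  →  invalid

δ = 126.20°, invalid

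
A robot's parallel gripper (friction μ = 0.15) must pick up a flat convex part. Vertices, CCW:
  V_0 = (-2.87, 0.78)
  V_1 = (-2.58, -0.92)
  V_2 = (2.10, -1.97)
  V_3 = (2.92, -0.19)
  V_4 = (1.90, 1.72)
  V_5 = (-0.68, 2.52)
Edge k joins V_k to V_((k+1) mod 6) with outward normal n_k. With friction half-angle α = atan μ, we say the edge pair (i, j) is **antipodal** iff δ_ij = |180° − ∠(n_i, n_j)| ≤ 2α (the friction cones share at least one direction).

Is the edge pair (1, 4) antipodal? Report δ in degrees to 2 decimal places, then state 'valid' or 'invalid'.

δ = 4.58°, valid

α = atan 0.15 = 8.53°;  2α = 17.06°
edge 1: e_1 = (+4.68, -1.05);  n_1 = (-0.2189, -0.9757)
edge 4: e_4 = (-2.58, +0.80);  n_4 = (+0.2962, +0.9551)
∠(n_1, n_4) = 175.42°
δ = |180° − 175.42°| = 4.58°
4.58° ≤ 2α = 17.06°  →  valid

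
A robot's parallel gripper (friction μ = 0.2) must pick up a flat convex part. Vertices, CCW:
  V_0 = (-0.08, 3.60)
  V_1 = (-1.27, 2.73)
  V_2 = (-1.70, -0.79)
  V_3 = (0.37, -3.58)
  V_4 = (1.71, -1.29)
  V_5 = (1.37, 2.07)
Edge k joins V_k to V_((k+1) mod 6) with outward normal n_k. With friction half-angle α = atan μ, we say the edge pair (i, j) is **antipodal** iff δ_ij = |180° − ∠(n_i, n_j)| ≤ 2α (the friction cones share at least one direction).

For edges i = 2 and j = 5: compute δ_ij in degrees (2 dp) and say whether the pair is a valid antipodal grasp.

α = atan 0.2 = 11.31°;  2α = 22.62°
edge 2: e_2 = (+2.07, -2.79);  n_2 = (-0.8031, -0.5958)
edge 5: e_5 = (-1.45, +1.53);  n_5 = (+0.7258, +0.6879)
∠(n_2, n_5) = 173.11°
δ = |180° − 173.11°| = 6.89°
6.89° ≤ 2α = 22.62°  →  valid

δ = 6.89°, valid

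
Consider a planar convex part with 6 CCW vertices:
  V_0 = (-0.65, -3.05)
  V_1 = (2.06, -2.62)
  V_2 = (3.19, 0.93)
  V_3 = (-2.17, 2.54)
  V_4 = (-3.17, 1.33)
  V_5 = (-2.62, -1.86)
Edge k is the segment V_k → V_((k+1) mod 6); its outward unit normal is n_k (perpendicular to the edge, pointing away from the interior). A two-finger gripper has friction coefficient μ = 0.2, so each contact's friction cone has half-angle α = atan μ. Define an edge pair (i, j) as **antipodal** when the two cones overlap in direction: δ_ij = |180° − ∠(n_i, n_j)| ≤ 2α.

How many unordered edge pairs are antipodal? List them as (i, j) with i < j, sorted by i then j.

count = 2; pairs: (1,3), (2,5)

α = atan 0.2 = 11.31°;  2α = 22.62°
n_0 = (+0.1567, -0.9876)
n_1 = (+0.9529, -0.3033)
n_2 = (+0.2877, +0.9577)
n_3 = (-0.7708, +0.6370)
n_4 = (-0.9855, -0.1699)
n_5 = (-0.5170, -0.8560)
  (0,1): δ = 116.67°  ·
  (0,2): δ = 25.73°  ·
  (0,3): δ = 41.41°  ·
  (0,4): δ = 90.77°  ·
  (0,5): δ = 139.85°  ·
  (1,2): δ = 89.06°  ·
  (1,3): δ = 21.92°  ✓
  (1,4): δ = 27.44°  ·
  (1,5): δ = 76.52°  ·
  (2,3): δ = 112.85°  ·
  (2,4): δ = 63.50°  ·
  (2,5): δ = 14.42°  ✓
  (3,4): δ = 130.65°  ·
  (3,5): δ = 81.56°  ·
  (4,5): δ = 130.92°  ·
antipodal pairs: 2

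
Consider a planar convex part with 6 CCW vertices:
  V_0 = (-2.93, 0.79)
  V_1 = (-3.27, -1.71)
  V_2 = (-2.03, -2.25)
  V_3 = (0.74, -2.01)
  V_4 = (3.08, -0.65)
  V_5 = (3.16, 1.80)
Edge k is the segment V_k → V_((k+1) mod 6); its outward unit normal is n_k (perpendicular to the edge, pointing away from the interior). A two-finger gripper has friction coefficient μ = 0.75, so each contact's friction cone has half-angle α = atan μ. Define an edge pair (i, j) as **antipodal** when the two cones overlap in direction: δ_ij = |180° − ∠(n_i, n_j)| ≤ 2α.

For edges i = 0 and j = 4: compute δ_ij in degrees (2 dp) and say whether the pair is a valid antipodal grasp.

δ = 5.87°, valid

α = atan 0.75 = 36.87°;  2α = 73.74°
edge 0: e_0 = (-0.34, -2.50);  n_0 = (-0.9909, +0.1348)
edge 4: e_4 = (+0.08, +2.45);  n_4 = (+0.9995, -0.0326)
∠(n_0, n_4) = 174.13°
δ = |180° − 174.13°| = 5.87°
5.87° ≤ 2α = 73.74°  →  valid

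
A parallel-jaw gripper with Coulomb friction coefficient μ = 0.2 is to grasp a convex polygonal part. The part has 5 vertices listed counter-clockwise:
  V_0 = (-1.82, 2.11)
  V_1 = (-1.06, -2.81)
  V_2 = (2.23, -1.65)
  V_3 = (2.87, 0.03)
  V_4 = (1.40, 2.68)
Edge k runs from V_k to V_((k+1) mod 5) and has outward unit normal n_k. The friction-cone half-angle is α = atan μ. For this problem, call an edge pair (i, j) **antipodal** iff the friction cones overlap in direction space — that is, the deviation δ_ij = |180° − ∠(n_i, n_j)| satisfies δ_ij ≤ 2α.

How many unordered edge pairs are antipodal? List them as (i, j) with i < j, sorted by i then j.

α = atan 0.2 = 11.31°;  2α = 22.62°
n_0 = (-0.9883, -0.1527)
n_1 = (+0.3325, -0.9431)
n_2 = (+0.9345, -0.3560)
n_3 = (+0.8745, +0.4851)
n_4 = (-0.1743, +0.9847)
  (0,1): δ = 79.36°  ·
  (0,2): δ = 29.64°  ·
  (0,3): δ = 20.24°  ✓
  (0,4): δ = 91.26°  ·
  (1,2): δ = 130.28°  ·
  (1,3): δ = 80.40°  ·
  (1,4): δ = 9.38°  ✓
  (2,3): δ = 130.13°  ·
  (2,4): δ = 59.11°  ·
  (3,4): δ = 108.98°  ·
antipodal pairs: 2

count = 2; pairs: (0,3), (1,4)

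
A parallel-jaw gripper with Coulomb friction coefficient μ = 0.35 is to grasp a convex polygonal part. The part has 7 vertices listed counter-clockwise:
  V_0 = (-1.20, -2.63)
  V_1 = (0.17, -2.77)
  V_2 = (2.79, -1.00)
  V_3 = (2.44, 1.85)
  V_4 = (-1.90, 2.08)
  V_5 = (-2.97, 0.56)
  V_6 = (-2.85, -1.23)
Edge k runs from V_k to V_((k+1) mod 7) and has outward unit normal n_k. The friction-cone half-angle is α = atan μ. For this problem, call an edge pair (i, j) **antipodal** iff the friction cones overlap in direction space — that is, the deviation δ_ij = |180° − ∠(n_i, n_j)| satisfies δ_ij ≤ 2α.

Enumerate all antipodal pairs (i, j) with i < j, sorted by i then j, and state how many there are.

α = atan 0.35 = 19.29°;  2α = 38.58°
n_0 = (-0.1017, -0.9948)
n_1 = (+0.5598, -0.8286)
n_2 = (+0.9925, +0.1219)
n_3 = (+0.0529, +0.9986)
n_4 = (-0.8177, +0.5756)
n_5 = (-0.9978, -0.0669)
n_6 = (-0.6470, -0.7625)
  (0,1): δ = 140.12°  ·
  (0,2): δ = 77.16°  ·
  (0,3): δ = 2.80°  ✓
  (0,4): δ = 60.69°  ·
  (0,5): δ = 99.67°  ·
  (0,6): δ = 145.52°  ·
  (1,2): δ = 117.04°  ·
  (1,3): δ = 37.08°  ✓
  (1,4): δ = 20.81°  ✓
  (1,5): δ = 59.79°  ·
  (1,6): δ = 105.64°  ·
  (2,3): δ = 100.03°  ·
  (2,4): δ = 42.14°  ·
  (2,5): δ = 3.17°  ✓
  (2,6): δ = 42.68°  ·
  (3,4): δ = 122.11°  ·
  (3,5): δ = 83.13°  ·
  (3,6): δ = 37.28°  ✓
  (4,5): δ = 141.02°  ·
  (4,6): δ = 95.17°  ·
  (5,6): δ = 134.15°  ·
antipodal pairs: 5

count = 5; pairs: (0,3), (1,3), (1,4), (2,5), (3,6)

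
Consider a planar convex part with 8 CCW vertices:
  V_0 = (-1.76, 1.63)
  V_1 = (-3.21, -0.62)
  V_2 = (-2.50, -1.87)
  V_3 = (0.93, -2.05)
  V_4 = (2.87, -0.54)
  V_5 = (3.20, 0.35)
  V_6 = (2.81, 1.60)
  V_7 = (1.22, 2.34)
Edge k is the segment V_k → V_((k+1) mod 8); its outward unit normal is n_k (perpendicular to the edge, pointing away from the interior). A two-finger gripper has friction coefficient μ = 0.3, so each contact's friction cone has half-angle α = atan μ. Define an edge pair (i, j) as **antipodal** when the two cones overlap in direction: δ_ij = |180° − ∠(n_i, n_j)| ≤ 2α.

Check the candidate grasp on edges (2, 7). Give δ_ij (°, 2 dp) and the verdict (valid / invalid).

δ = 16.41°, valid

α = atan 0.3 = 16.70°;  2α = 33.40°
edge 2: e_2 = (+3.43, -0.18);  n_2 = (-0.0524, -0.9986)
edge 7: e_7 = (-2.98, -0.71);  n_7 = (-0.2318, +0.9728)
∠(n_2, n_7) = 163.59°
δ = |180° − 163.59°| = 16.41°
16.41° ≤ 2α = 33.40°  →  valid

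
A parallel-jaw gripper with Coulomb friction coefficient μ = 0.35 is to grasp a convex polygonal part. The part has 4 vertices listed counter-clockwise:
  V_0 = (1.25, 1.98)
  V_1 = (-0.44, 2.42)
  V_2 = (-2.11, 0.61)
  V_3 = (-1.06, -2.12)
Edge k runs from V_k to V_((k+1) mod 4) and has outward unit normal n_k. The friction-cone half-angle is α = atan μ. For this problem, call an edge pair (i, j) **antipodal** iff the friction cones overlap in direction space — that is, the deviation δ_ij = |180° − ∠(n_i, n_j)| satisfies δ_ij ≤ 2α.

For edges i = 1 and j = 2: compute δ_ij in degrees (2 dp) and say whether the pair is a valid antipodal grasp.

α = atan 0.35 = 19.29°;  2α = 38.58°
edge 1: e_1 = (-1.67, -1.81);  n_1 = (-0.7350, +0.6781)
edge 2: e_2 = (+1.05, -2.73);  n_2 = (-0.9333, -0.3590)
∠(n_1, n_2) = 63.73°
δ = |180° − 63.73°| = 116.27°
116.27° > 2α = 38.58°  →  invalid

δ = 116.27°, invalid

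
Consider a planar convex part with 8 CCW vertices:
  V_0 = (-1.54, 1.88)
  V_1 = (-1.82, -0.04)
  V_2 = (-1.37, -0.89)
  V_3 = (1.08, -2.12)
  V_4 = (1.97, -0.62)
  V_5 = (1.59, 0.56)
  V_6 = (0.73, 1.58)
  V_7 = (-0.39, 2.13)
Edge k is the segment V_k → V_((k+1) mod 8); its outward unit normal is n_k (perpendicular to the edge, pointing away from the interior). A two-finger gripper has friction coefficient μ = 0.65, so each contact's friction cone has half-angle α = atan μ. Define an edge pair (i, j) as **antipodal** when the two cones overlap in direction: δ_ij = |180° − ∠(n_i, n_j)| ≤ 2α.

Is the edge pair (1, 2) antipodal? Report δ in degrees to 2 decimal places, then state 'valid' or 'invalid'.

δ = 144.56°, invalid

α = atan 0.65 = 33.02°;  2α = 66.05°
edge 1: e_1 = (+0.45, -0.85);  n_1 = (-0.8838, -0.4679)
edge 2: e_2 = (+2.45, -1.23);  n_2 = (-0.4487, -0.8937)
∠(n_1, n_2) = 35.44°
δ = |180° − 35.44°| = 144.56°
144.56° > 2α = 66.05°  →  invalid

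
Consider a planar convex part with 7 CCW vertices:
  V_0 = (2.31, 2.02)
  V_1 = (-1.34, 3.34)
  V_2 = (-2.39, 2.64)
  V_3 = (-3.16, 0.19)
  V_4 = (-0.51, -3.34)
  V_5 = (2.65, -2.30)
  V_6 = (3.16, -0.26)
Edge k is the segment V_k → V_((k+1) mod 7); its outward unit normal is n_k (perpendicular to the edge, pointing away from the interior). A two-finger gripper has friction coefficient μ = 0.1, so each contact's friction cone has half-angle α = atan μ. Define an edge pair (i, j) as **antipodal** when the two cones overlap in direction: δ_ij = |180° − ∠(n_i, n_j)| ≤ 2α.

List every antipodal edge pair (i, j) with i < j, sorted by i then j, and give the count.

α = atan 0.1 = 5.71°;  2α = 11.42°
n_0 = (+0.3401, +0.9404)
n_1 = (-0.5547, +0.8321)
n_2 = (-0.9540, +0.2998)
n_3 = (-0.7997, -0.6004)
n_4 = (+0.3126, -0.9499)
n_5 = (+0.9701, -0.2425)
n_6 = (+0.9370, +0.3493)
  (0,1): δ = 126.43°  ·
  (0,2): δ = 87.56°  ·
  (0,3): δ = 33.22°  ·
  (0,4): δ = 38.10°  ·
  (0,5): δ = 95.85°  ·
  (0,6): δ = 130.33°  ·
  (1,2): δ = 141.14°  ·
  (1,3): δ = 86.79°  ·
  (1,4): δ = 15.47°  ·
  (1,5): δ = 42.27°  ·
  (1,6): δ = 76.76°  ·
  (2,3): δ = 125.66°  ·
  (2,4): δ = 54.34°  ·
  (2,5): δ = 3.41°  ✓
  (2,6): δ = 37.89°  ·
  (3,4): δ = 108.68°  ·
  (3,5): δ = 50.93°  ·
  (3,6): δ = 16.45°  ·
  (4,5): δ = 122.25°  ·
  (4,6): δ = 87.77°  ·
  (5,6): δ = 145.52°  ·
antipodal pairs: 1

count = 1; pairs: (2,5)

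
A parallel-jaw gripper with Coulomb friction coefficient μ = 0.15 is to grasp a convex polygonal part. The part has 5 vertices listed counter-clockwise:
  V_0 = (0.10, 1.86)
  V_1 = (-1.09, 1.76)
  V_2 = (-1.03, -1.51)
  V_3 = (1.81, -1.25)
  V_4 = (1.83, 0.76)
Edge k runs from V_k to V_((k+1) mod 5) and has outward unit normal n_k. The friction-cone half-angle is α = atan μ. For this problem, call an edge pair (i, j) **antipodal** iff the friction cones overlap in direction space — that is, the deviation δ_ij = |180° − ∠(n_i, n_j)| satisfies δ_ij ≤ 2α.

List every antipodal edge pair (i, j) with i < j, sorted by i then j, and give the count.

count = 2; pairs: (0,2), (1,3)

α = atan 0.15 = 8.53°;  2α = 17.06°
n_0 = (-0.0837, +0.9965)
n_1 = (-0.9998, -0.0183)
n_2 = (+0.0912, -0.9958)
n_3 = (+1.0000, -0.0099)
n_4 = (+0.5366, +0.8439)
  (0,1): δ = 93.75°  ·
  (0,2): δ = 0.43°  ✓
  (0,3): δ = 84.63°  ·
  (0,4): δ = 142.75°  ·
  (1,2): δ = 85.82°  ·
  (1,3): δ = 1.62°  ✓
  (1,4): δ = 56.50°  ·
  (2,3): δ = 95.80°  ·
  (2,4): δ = 37.68°  ·
  (3,4): δ = 121.88°  ·
antipodal pairs: 2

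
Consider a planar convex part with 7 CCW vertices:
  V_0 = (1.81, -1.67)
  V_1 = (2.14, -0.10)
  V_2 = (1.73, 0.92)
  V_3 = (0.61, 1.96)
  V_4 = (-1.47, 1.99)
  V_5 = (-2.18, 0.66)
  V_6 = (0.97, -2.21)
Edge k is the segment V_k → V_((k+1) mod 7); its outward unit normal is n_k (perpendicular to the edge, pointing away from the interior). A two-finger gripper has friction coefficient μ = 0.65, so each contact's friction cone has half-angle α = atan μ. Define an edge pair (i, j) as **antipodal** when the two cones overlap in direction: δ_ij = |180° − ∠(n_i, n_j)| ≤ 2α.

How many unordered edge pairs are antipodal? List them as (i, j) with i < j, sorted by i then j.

α = atan 0.65 = 33.02°;  2α = 66.05°
n_0 = (+0.9786, -0.2057)
n_1 = (+0.9278, +0.3730)
n_2 = (+0.6805, +0.7328)
n_3 = (+0.0144, +0.9999)
n_4 = (-0.8822, +0.4709)
n_5 = (-0.6735, -0.7392)
n_6 = (+0.5408, -0.8412)
  (0,1): δ = 146.23°  ·
  (0,2): δ = 121.01°  ·
  (0,3): δ = 78.96°  ·
  (0,4): δ = 16.22°  ✓
  (0,5): δ = 59.53°  ✓
  (0,6): δ = 134.61°  ·
  (1,2): δ = 154.78°  ·
  (1,3): δ = 112.72°  ·
  (1,4): δ = 49.99°  ✓
  (1,5): δ = 25.76°  ✓
  (1,6): δ = 100.84°  ·
  (2,3): δ = 137.95°  ·
  (2,4): δ = 75.22°  ·
  (2,5): δ = 0.54°  ✓
  (2,6): δ = 75.61°  ·
  (3,4): δ = 117.27°  ·
  (3,5): δ = 41.51°  ✓
  (3,6): δ = 33.56°  ✓
  (4,5): δ = 104.24°  ·
  (4,6): δ = 29.17°  ✓
  (5,6): δ = 104.93°  ·
antipodal pairs: 8

count = 8; pairs: (0,4), (0,5), (1,4), (1,5), (2,5), (3,5), (3,6), (4,6)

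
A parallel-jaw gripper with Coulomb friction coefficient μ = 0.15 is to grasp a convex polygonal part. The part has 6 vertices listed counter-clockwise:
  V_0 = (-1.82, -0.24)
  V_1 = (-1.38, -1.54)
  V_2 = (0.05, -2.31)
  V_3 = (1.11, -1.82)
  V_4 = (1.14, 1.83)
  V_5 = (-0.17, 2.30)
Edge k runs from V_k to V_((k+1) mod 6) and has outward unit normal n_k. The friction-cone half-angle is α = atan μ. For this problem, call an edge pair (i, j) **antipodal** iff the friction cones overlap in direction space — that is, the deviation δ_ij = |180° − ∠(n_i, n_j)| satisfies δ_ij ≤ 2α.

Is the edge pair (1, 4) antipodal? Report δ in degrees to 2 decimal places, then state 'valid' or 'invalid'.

α = atan 0.15 = 8.53°;  2α = 17.06°
edge 1: e_1 = (+1.43, -0.77);  n_1 = (-0.4741, -0.8805)
edge 4: e_4 = (-1.31, +0.47);  n_4 = (+0.3377, +0.9413)
∠(n_1, n_4) = 171.44°
δ = |180° − 171.44°| = 8.56°
8.56° ≤ 2α = 17.06°  →  valid

δ = 8.56°, valid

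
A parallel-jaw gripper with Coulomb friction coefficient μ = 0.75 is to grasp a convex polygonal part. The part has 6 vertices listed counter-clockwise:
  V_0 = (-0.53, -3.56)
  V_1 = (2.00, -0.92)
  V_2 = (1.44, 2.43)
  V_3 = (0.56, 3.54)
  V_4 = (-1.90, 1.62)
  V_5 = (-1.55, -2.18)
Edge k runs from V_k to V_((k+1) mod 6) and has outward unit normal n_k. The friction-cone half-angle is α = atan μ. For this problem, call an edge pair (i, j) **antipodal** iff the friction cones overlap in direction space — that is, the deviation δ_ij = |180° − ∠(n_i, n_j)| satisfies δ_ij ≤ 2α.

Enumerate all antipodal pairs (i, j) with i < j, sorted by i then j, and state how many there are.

α = atan 0.75 = 36.87°;  2α = 73.74°
n_0 = (+0.7220, -0.6919)
n_1 = (+0.9863, +0.1649)
n_2 = (+0.7836, +0.6212)
n_3 = (-0.6153, +0.7883)
n_4 = (-0.9958, -0.0917)
n_5 = (-0.8042, -0.5944)
  (0,1): δ = 126.73°  ·
  (0,2): δ = 97.81°  ·
  (0,3): δ = 8.25°  ✓
  (0,4): δ = 49.04°  ✓
  (0,5): δ = 80.25°  ·
  (1,2): δ = 151.08°  ·
  (1,3): δ = 61.52°  ✓
  (1,4): δ = 4.23°  ✓
  (1,5): δ = 26.98°  ✓
  (2,3): δ = 90.44°  ·
  (2,4): δ = 33.14°  ✓
  (2,5): δ = 1.94°  ✓
  (3,4): δ = 122.71°  ·
  (3,5): δ = 91.50°  ·
  (4,5): δ = 148.79°  ·
antipodal pairs: 7

count = 7; pairs: (0,3), (0,4), (1,3), (1,4), (1,5), (2,4), (2,5)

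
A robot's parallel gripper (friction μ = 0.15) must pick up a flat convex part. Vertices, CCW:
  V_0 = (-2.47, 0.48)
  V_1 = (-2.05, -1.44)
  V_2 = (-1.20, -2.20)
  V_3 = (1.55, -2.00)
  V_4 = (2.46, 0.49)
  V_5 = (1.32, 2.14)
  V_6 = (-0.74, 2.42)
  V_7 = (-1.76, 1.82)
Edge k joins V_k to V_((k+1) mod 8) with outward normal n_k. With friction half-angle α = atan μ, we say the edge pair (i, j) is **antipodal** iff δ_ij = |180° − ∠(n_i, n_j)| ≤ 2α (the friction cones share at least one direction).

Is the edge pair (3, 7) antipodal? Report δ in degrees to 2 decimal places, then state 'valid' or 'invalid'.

δ = 7.84°, valid

α = atan 0.15 = 8.53°;  2α = 17.06°
edge 3: e_3 = (+0.91, +2.49);  n_3 = (+0.9392, -0.3433)
edge 7: e_7 = (-0.71, -1.34);  n_7 = (-0.8836, +0.4682)
∠(n_3, n_7) = 172.16°
δ = |180° − 172.16°| = 7.84°
7.84° ≤ 2α = 17.06°  →  valid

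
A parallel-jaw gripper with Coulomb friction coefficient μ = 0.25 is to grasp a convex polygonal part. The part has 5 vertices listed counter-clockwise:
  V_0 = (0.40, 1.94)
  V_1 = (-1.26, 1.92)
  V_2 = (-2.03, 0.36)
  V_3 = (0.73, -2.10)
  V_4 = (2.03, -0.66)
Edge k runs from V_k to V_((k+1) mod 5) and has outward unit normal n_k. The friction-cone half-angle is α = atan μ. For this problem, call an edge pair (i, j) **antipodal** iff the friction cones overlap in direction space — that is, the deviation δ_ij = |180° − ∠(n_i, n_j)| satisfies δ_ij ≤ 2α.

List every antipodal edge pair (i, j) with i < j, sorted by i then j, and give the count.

α = atan 0.25 = 14.04°;  2α = 28.07°
n_0 = (-0.0120, +0.9999)
n_1 = (-0.8967, +0.4426)
n_2 = (-0.6654, -0.7465)
n_3 = (+0.7423, -0.6701)
n_4 = (+0.8473, +0.5312)
  (0,1): δ = 116.96°  ·
  (0,2): δ = 42.40°  ·
  (0,3): δ = 47.23°  ·
  (0,4): δ = 121.39°  ·
  (1,2): δ = 105.44°  ·
  (1,3): δ = 15.80°  ✓
  (1,4): δ = 58.36°  ·
  (2,3): δ = 90.36°  ·
  (2,4): δ = 16.20°  ✓
  (3,4): δ = 105.84°  ·
antipodal pairs: 2

count = 2; pairs: (1,3), (2,4)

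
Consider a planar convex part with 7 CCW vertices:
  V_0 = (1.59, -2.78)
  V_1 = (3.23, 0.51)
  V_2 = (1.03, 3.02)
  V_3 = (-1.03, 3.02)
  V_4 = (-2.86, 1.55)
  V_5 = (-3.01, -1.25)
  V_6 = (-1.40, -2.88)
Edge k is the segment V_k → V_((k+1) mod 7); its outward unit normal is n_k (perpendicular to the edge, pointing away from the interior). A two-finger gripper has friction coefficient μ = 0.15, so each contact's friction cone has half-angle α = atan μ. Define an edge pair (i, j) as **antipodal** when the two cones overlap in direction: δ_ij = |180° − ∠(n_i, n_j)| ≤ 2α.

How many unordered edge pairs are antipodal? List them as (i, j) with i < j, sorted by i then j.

count = 2; pairs: (1,5), (2,6)

α = atan 0.15 = 8.53°;  2α = 17.06°
n_0 = (+0.8950, -0.4461)
n_1 = (+0.7520, +0.6591)
n_2 = (+0.0000, +1.0000)
n_3 = (-0.6263, +0.7796)
n_4 = (-0.9986, +0.0535)
n_5 = (-0.7115, -0.7027)
n_6 = (+0.0334, -0.9994)
  (0,1): δ = 112.27°  ·
  (0,2): δ = 63.50°  ·
  (0,3): δ = 24.73°  ·
  (0,4): δ = 23.43°  ·
  (0,5): δ = 71.14°  ·
  (0,6): δ = 118.41°  ·
  (1,2): δ = 131.23°  ·
  (1,3): δ = 92.46°  ·
  (1,4): δ = 44.30°  ·
  (1,5): δ = 3.41°  ✓
  (1,6): δ = 50.68°  ·
  (2,3): δ = 141.23°  ·
  (2,4): δ = 93.07°  ·
  (2,5): δ = 45.35°  ·
  (2,6): δ = 1.92°  ✓
  (3,4): δ = 131.84°  ·
  (3,5): δ = 84.13°  ·
  (3,6): δ = 36.86°  ·
  (4,5): δ = 132.29°  ·
  (4,6): δ = 85.02°  ·
  (5,6): δ = 132.73°  ·
antipodal pairs: 2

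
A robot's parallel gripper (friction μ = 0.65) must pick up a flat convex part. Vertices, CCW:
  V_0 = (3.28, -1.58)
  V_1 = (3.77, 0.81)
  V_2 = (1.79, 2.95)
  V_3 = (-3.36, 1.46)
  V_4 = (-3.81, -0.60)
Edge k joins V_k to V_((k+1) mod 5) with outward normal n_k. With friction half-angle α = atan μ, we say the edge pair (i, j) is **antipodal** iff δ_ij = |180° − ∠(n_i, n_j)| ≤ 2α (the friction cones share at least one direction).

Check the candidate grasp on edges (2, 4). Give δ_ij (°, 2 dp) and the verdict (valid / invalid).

α = atan 0.65 = 33.02°;  2α = 66.05°
edge 2: e_2 = (-5.15, -1.49);  n_2 = (-0.2779, +0.9606)
edge 4: e_4 = (+7.09, -0.98);  n_4 = (-0.1369, -0.9906)
∠(n_2, n_4) = 155.99°
δ = |180° − 155.99°| = 24.01°
24.01° ≤ 2α = 66.05°  →  valid

δ = 24.01°, valid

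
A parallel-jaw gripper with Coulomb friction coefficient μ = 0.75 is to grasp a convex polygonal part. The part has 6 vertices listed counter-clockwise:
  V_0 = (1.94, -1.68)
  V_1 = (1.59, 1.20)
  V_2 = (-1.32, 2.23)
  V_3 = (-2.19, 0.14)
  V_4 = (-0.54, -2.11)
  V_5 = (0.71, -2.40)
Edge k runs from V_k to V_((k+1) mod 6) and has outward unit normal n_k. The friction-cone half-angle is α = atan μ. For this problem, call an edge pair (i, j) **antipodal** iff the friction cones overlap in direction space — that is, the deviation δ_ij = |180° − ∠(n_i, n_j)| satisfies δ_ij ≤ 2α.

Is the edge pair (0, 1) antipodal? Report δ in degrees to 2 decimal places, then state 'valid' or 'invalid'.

δ = 116.42°, invalid

α = atan 0.75 = 36.87°;  2α = 73.74°
edge 0: e_0 = (-0.35, +2.88);  n_0 = (+0.9927, +0.1206)
edge 1: e_1 = (-2.91, +1.03);  n_1 = (+0.3337, +0.9427)
∠(n_0, n_1) = 63.58°
δ = |180° − 63.58°| = 116.42°
116.42° > 2α = 73.74°  →  invalid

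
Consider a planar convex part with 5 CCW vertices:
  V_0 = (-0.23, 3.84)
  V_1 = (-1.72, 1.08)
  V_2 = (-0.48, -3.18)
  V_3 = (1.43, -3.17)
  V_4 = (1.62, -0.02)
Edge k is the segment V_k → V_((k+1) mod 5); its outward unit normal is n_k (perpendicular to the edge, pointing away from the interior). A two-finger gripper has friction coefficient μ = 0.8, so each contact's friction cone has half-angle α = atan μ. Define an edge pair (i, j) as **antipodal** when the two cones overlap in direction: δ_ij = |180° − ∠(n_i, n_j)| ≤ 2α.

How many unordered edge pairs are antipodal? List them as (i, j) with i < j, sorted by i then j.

count = 6; pairs: (0,2), (0,3), (0,4), (1,3), (1,4), (2,4)

α = atan 0.8 = 38.66°;  2α = 77.32°
n_0 = (-0.8800, +0.4751)
n_1 = (-0.9602, -0.2795)
n_2 = (+0.0052, -1.0000)
n_3 = (+0.9982, -0.0602)
n_4 = (+0.9018, +0.4322)
  (0,1): δ = 135.41°  ·
  (0,2): δ = 61.34°  ✓
  (0,3): δ = 24.91°  ✓
  (0,4): δ = 53.97°  ✓
  (1,2): δ = 105.93°  ·
  (1,3): δ = 19.68°  ✓
  (1,4): δ = 9.38°  ✓
  (2,3): δ = 93.75°  ·
  (2,4): δ = 64.69°  ✓
  (3,4): δ = 150.94°  ·
antipodal pairs: 6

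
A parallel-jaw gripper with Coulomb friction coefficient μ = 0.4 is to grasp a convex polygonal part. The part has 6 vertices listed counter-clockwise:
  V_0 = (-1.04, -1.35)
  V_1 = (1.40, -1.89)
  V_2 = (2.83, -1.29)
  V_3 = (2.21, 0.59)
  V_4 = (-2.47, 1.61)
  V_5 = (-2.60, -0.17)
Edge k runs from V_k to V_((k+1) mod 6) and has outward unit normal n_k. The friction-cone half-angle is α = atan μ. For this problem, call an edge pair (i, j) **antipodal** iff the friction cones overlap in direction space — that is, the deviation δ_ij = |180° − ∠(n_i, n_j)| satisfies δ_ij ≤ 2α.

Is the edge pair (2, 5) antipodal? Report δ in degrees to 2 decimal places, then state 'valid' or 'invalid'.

α = atan 0.4 = 21.80°;  2α = 43.60°
edge 2: e_2 = (-0.62, +1.88);  n_2 = (+0.9497, +0.3132)
edge 5: e_5 = (+1.56, -1.18);  n_5 = (-0.6033, -0.7975)
∠(n_2, n_5) = 145.36°
δ = |180° − 145.36°| = 34.64°
34.64° ≤ 2α = 43.60°  →  valid

δ = 34.64°, valid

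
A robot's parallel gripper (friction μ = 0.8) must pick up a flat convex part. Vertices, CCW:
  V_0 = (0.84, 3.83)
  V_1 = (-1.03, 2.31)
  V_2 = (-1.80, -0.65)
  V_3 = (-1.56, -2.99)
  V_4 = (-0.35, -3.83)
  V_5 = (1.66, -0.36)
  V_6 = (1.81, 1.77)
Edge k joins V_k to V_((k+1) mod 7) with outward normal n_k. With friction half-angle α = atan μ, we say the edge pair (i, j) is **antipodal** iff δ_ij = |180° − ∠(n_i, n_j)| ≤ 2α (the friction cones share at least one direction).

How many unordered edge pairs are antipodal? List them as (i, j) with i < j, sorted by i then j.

count = 12; pairs: (0,3), (0,4), (0,5), (0,6), (1,4), (1,5), (1,6), (2,4), (2,5), (2,6), (3,5), (3,6)

α = atan 0.8 = 38.66°;  2α = 77.32°
n_0 = (-0.6307, +0.7760)
n_1 = (-0.9678, +0.2518)
n_2 = (-0.9948, -0.1020)
n_3 = (-0.5703, -0.8215)
n_4 = (+0.8653, -0.5012)
n_5 = (+0.9975, -0.0702)
n_6 = (+0.9047, +0.4260)
  (0,1): δ = 143.69°  ·
  (0,2): δ = 123.25°  ·
  (0,3): δ = 73.87°  ✓
  (0,4): δ = 20.81°  ✓
  (0,5): δ = 46.87°  ✓
  (0,6): δ = 76.11°  ✓
  (1,2): δ = 159.56°  ·
  (1,3): δ = 110.19°  ·
  (1,4): δ = 15.50°  ✓
  (1,5): δ = 10.55°  ✓
  (1,6): δ = 39.80°  ✓
  (2,3): δ = 130.62°  ·
  (2,4): δ = 35.94°  ✓
  (2,5): δ = 9.88°  ✓
  (2,6): δ = 19.36°  ✓
  (3,4): δ = 85.31°  ·
  (3,5): δ = 59.26°  ✓
  (3,6): δ = 30.02°  ✓
  (4,5): δ = 153.95°  ·
  (4,6): δ = 124.70°  ·
  (5,6): δ = 150.76°  ·
antipodal pairs: 12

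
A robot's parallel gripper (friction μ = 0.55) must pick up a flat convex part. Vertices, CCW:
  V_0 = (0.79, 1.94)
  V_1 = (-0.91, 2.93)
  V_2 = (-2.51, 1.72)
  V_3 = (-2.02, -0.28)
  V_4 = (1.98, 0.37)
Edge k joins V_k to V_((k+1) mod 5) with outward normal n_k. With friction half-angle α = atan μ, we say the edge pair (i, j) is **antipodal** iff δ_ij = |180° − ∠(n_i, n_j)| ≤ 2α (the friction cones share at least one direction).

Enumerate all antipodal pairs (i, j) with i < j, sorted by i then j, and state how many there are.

α = atan 0.55 = 28.81°;  2α = 57.62°
n_0 = (+0.5032, +0.8641)
n_1 = (-0.6032, +0.7976)
n_2 = (-0.9713, -0.2380)
n_3 = (+0.1604, -0.9871)
n_4 = (+0.7969, +0.6041)
  (0,1): δ = 112.69°  ·
  (0,2): δ = 46.02°  ✓
  (0,3): δ = 39.44°  ✓
  (0,4): δ = 157.38°  ·
  (1,2): δ = 113.33°  ·
  (1,3): δ = 27.87°  ✓
  (1,4): δ = 90.06°  ·
  (2,3): δ = 94.54°  ·
  (2,4): δ = 23.39°  ✓
  (3,4): δ = 62.07°  ·
antipodal pairs: 4

count = 4; pairs: (0,2), (0,3), (1,3), (2,4)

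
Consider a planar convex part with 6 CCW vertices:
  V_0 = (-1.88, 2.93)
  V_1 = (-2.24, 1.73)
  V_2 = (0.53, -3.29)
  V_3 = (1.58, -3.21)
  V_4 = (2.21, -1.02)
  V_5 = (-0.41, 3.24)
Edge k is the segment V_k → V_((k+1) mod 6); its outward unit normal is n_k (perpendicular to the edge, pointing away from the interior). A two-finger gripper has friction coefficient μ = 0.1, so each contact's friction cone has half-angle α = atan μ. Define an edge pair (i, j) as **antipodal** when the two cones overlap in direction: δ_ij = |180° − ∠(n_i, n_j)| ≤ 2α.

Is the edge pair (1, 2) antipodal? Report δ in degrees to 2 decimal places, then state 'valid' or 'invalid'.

δ = 114.53°, invalid

α = atan 0.1 = 5.71°;  2α = 11.42°
edge 1: e_1 = (+2.77, -5.02);  n_1 = (-0.8756, -0.4831)
edge 2: e_2 = (+1.05, +0.08);  n_2 = (+0.0760, -0.9971)
∠(n_1, n_2) = 65.47°
δ = |180° − 65.47°| = 114.53°
114.53° > 2α = 11.42°  →  invalid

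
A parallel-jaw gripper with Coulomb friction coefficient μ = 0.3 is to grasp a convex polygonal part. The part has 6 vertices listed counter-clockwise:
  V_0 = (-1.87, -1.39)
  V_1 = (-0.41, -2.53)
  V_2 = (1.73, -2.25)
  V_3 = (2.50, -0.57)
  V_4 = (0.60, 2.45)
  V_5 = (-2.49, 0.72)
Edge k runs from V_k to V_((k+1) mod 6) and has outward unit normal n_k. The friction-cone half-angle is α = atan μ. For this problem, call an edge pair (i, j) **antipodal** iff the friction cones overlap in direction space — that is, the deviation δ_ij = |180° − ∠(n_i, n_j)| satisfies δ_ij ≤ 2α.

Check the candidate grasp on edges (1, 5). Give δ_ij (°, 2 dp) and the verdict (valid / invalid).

δ = 98.92°, invalid

α = atan 0.3 = 16.70°;  2α = 33.40°
edge 1: e_1 = (+2.14, +0.28);  n_1 = (+0.1297, -0.9915)
edge 5: e_5 = (+0.62, -2.11);  n_5 = (-0.9594, -0.2819)
∠(n_1, n_5) = 81.08°
δ = |180° − 81.08°| = 98.92°
98.92° > 2α = 33.40°  →  invalid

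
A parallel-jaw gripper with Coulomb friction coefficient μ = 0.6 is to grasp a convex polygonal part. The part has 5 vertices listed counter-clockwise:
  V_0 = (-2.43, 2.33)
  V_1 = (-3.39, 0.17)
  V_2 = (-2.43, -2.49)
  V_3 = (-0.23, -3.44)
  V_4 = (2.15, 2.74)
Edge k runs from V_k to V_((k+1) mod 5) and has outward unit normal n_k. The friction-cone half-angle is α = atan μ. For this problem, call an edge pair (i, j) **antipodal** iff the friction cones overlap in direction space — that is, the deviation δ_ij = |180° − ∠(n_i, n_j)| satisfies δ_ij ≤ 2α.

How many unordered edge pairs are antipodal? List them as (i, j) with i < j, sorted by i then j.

α = atan 0.6 = 30.96°;  2α = 61.93°
n_0 = (-0.9138, +0.4061)
n_1 = (-0.9406, -0.3395)
n_2 = (-0.3964, -0.9181)
n_3 = (+0.9332, -0.3594)
n_4 = (-0.0892, +0.9960)
  (0,1): δ = 136.19°  ·
  (0,2): δ = 89.39°  ·
  (0,3): δ = 2.90°  ✓
  (0,4): δ = 119.08°  ·
  (1,2): δ = 133.20°  ·
  (1,3): δ = 40.91°  ✓
  (1,4): δ = 75.27°  ·
  (2,3): δ = 87.71°  ·
  (2,4): δ = 28.47°  ✓
  (3,4): δ = 63.82°  ·
antipodal pairs: 3

count = 3; pairs: (0,3), (1,3), (2,4)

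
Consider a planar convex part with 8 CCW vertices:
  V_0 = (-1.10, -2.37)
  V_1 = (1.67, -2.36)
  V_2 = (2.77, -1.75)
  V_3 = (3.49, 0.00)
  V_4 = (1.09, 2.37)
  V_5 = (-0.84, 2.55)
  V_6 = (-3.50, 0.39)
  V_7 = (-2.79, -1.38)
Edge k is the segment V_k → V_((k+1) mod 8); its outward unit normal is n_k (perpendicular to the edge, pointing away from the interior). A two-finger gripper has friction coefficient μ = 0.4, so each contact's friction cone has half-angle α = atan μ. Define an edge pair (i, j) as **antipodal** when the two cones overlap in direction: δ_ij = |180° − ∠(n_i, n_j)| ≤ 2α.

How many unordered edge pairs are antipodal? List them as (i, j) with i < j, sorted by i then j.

count = 8; pairs: (0,4), (0,5), (1,4), (1,5), (2,5), (3,6), (3,7), (4,7)

α = atan 0.4 = 21.80°;  2α = 43.60°
n_0 = (+0.0036, -1.0000)
n_1 = (+0.4850, -0.8745)
n_2 = (+0.9248, -0.3805)
n_3 = (+0.7026, +0.7115)
n_4 = (+0.0929, +0.9957)
n_5 = (-0.6304, +0.7763)
n_6 = (-0.9281, -0.3723)
n_7 = (-0.5055, -0.8629)
  (0,1): δ = 151.20°  ·
  (0,2): δ = 112.57°  ·
  (0,3): δ = 44.85°  ·
  (0,4): δ = 5.54°  ✓
  (0,5): δ = 38.87°  ✓
  (0,6): δ = 111.65°  ·
  (0,7): δ = 149.43°  ·
  (1,2): δ = 141.37°  ·
  (1,3): δ = 73.65°  ·
  (1,4): δ = 34.34°  ✓
  (1,5): δ = 10.07°  ✓
  (1,6): δ = 82.85°  ·
  (1,7): δ = 120.63°  ·
  (2,3): δ = 112.28°  ·
  (2,4): δ = 72.96°  ·
  (2,5): δ = 28.56°  ✓
  (2,6): δ = 44.22°  ·
  (2,7): δ = 82.00°  ·
  (3,4): δ = 140.69°  ·
  (3,5): δ = 96.28°  ·
  (3,6): δ = 23.50°  ✓
  (3,7): δ = 14.28°  ✓
  (4,5): δ = 135.59°  ·
  (4,6): δ = 62.81°  ·
  (4,7): δ = 25.03°  ✓
  (5,6): δ = 107.22°  ·
  (5,7): δ = 69.44°  ·
  (6,7): δ = 142.22°  ·
antipodal pairs: 8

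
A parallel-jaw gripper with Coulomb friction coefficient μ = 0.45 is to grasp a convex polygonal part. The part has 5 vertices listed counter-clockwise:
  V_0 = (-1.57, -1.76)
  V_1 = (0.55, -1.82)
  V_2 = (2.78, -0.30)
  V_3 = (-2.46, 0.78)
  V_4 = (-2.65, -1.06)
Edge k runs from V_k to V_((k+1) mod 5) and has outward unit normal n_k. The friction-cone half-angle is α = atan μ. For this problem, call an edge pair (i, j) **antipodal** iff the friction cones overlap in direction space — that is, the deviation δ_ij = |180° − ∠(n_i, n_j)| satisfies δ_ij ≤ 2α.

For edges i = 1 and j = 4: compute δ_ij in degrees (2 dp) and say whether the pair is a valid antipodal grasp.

δ = 112.77°, invalid

α = atan 0.45 = 24.23°;  2α = 48.46°
edge 1: e_1 = (+2.23, +1.52);  n_1 = (+0.5632, -0.8263)
edge 4: e_4 = (+1.08, -0.70);  n_4 = (-0.5439, -0.8392)
∠(n_1, n_4) = 67.23°
δ = |180° − 67.23°| = 112.77°
112.77° > 2α = 48.46°  →  invalid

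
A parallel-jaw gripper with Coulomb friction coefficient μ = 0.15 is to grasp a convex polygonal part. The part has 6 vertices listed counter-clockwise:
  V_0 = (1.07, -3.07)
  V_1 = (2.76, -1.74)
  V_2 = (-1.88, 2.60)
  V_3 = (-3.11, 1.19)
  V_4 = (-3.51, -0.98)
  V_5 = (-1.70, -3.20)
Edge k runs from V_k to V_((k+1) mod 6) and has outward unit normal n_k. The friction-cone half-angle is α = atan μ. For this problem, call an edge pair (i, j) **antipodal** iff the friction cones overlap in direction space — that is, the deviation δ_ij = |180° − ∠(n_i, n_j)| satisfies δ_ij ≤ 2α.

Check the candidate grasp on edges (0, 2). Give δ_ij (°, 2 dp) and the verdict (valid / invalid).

α = atan 0.15 = 8.53°;  2α = 17.06°
edge 0: e_0 = (+1.69, +1.33);  n_0 = (+0.6184, -0.7858)
edge 2: e_2 = (-1.23, -1.41);  n_2 = (-0.7536, +0.6574)
∠(n_0, n_2) = 169.30°
δ = |180° − 169.30°| = 10.70°
10.70° ≤ 2α = 17.06°  →  valid

δ = 10.70°, valid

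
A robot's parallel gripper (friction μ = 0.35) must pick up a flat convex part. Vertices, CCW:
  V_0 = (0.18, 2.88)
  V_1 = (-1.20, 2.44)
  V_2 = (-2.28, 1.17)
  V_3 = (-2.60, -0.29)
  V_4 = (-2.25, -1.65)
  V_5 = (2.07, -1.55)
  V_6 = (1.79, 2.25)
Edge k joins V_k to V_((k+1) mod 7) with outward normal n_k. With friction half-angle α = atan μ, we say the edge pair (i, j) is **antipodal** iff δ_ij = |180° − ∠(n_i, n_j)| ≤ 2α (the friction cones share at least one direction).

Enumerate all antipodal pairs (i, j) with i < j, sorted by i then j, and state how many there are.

α = atan 0.35 = 19.29°;  2α = 38.58°
n_0 = (-0.3038, +0.9527)
n_1 = (-0.7618, +0.6478)
n_2 = (-0.9768, +0.2141)
n_3 = (-0.9684, -0.2492)
n_4 = (+0.0231, -0.9997)
n_5 = (+0.9973, +0.0735)
n_6 = (+0.3644, +0.9312)
  (0,1): δ = 148.06°  ·
  (0,2): δ = 120.05°  ·
  (0,3): δ = 93.25°  ·
  (0,4): δ = 16.36°  ✓
  (0,5): δ = 76.53°  ·
  (0,6): δ = 140.94°  ·
  (1,2): δ = 151.98°  ·
  (1,3): δ = 125.19°  ·
  (1,4): δ = 48.30°  ·
  (1,5): δ = 44.59°  ·
  (1,6): δ = 109.01°  ·
  (2,3): δ = 153.21°  ·
  (2,4): δ = 76.31°  ·
  (2,5): δ = 16.58°  ✓
  (2,6): δ = 80.99°  ·
  (3,4): δ = 103.11°  ·
  (3,5): δ = 10.22°  ✓
  (3,6): δ = 54.20°  ·
  (4,5): δ = 87.11°  ·
  (4,6): δ = 22.70°  ✓
  (5,6): δ = 115.58°  ·
antipodal pairs: 4

count = 4; pairs: (0,4), (2,5), (3,5), (4,6)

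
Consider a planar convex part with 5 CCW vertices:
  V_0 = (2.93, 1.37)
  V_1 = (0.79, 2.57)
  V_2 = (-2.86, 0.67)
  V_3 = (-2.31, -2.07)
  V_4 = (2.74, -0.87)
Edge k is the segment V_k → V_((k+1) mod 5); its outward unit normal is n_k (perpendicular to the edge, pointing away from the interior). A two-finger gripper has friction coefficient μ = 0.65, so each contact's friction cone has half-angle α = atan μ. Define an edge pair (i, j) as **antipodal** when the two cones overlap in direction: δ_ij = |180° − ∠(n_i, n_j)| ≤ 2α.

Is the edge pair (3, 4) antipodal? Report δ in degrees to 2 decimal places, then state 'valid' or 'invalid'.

α = atan 0.65 = 33.02°;  2α = 66.05°
edge 3: e_3 = (+5.05, +1.20);  n_3 = (+0.2312, -0.9729)
edge 4: e_4 = (+0.19, +2.24);  n_4 = (+0.9964, -0.0845)
∠(n_3, n_4) = 71.78°
δ = |180° − 71.78°| = 108.22°
108.22° > 2α = 66.05°  →  invalid

δ = 108.22°, invalid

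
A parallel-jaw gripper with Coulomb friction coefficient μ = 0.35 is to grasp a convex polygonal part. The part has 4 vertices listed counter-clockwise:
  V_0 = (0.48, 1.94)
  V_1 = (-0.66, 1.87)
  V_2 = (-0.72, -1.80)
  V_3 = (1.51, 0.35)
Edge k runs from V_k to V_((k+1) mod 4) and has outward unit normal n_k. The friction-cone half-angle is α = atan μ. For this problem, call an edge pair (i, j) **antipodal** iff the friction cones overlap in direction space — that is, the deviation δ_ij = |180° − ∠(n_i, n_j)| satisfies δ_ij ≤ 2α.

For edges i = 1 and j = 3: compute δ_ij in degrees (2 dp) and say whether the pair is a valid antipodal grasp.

δ = 33.87°, valid

α = atan 0.35 = 19.29°;  2α = 38.58°
edge 1: e_1 = (-0.06, -3.67);  n_1 = (-0.9999, +0.0163)
edge 3: e_3 = (-1.03, +1.59);  n_3 = (+0.8393, +0.5437)
∠(n_1, n_3) = 146.13°
δ = |180° − 146.13°| = 33.87°
33.87° ≤ 2α = 38.58°  →  valid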